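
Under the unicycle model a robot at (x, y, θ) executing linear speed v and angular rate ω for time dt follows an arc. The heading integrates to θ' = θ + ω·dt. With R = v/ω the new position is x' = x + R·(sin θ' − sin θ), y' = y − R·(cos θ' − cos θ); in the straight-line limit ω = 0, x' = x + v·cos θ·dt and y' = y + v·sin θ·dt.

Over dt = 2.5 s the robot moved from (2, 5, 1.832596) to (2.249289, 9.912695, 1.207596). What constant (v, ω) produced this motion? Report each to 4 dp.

v = 2.0000, ω = -0.2500

Δθ = 1.207596 − 1.832596 = -0.625000
ω = Δθ/dt = -0.625000/2.5 = -0.2500
R = −Δy/(cos θ' − cos θ) = -8.0000
v = R·ω = -8.0000·-0.2500 = 2.0000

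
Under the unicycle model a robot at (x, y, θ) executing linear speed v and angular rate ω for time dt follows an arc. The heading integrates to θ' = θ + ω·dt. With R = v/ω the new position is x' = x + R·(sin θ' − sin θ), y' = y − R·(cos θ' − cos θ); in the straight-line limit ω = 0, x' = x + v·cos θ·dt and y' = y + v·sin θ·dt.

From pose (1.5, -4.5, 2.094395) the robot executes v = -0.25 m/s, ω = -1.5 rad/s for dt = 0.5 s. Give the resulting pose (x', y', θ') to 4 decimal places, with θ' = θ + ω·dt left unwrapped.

(1.5181, -4.6207, 1.3444)

θ' = 2.0944 + -1.5·0.5 = 1.3444
R = v/ω = -0.25/-1.5 = 0.1667
x' = 1.5 + 0.1667·(sin 1.3444 − sin 2.0944) = 1.5181
y' = -4.5 − 0.1667·(cos 1.3444 − cos 2.0944) = -4.6207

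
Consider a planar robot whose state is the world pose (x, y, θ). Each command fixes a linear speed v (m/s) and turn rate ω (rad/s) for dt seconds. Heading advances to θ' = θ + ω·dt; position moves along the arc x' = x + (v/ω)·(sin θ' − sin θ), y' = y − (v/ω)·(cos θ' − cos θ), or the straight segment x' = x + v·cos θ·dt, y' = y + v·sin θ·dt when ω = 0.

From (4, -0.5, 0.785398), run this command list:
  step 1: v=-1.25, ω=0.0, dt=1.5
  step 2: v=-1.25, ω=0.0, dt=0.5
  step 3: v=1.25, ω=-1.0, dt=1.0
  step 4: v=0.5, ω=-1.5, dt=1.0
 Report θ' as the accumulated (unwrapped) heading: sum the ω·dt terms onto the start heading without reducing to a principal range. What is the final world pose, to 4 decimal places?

(3.6412, -2.3038, -1.7146)

step 1: θ'=0.7854 (straight) → pose (2.6742, -1.8258, 0.7854)
step 2: θ'=0.7854 (straight) → pose (2.2322, -2.2678, 0.7854)
step 3: θ'=-0.2146 (R=-1.2500) → pose (3.3823, -1.9303, -0.2146)
step 4: θ'=-1.7146 (R=-0.3333) → pose (3.6412, -2.3038, -1.7146)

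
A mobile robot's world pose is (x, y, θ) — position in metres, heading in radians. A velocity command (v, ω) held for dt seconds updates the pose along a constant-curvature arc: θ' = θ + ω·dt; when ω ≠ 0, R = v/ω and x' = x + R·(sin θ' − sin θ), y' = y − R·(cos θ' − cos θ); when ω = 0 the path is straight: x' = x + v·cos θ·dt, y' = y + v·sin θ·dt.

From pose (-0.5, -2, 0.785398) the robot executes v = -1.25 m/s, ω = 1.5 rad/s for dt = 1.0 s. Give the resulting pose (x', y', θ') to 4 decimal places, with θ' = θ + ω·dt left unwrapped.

θ' = 0.7854 + 1.5·1.0 = 2.2854
R = v/ω = -1.25/1.5 = -0.8333
x' = -0.5 + -0.8333·(sin 2.2854 − sin 0.7854) = -0.5402
y' = -2 − -0.8333·(cos 2.2854 − cos 0.7854) = -3.1354

(-0.5402, -3.1354, 2.2854)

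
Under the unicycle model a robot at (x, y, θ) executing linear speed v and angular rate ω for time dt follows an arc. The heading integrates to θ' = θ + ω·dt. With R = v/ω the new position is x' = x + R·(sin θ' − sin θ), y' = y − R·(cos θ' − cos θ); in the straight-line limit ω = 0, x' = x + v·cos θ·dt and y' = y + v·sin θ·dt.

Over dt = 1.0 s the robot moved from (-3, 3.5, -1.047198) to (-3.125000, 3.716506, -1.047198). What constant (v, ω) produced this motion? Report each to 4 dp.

v = -0.2500, ω = 0.0000

Δθ = -1.047198 − -1.047198 = 0.000000
ω = Δθ/dt = 0.000000/1.0 = 0.0000
ω = 0 → v = (Δx·cos θ + Δy·sin θ)/dt = -0.2500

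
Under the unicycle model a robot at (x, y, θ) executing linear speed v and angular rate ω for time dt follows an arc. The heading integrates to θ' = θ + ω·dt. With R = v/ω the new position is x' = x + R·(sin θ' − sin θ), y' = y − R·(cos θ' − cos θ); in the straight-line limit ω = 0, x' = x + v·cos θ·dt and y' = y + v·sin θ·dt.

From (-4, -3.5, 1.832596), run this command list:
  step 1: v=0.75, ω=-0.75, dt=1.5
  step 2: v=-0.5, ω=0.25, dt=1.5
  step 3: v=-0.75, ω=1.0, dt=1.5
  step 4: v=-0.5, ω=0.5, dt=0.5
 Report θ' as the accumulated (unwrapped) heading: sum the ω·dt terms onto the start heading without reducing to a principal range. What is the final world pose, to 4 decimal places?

step 1: θ'=0.7076 (R=-1.0000) → pose (-3.6841, -2.4813, 0.7076)
step 2: θ'=1.0826 (R=-2.0000) → pose (-4.1504, -3.0630, 1.0826)
step 3: θ'=2.5826 (R=-0.7500) → pose (-3.8858, -4.0507, 2.5826)
step 4: θ'=2.8326 (R=-1.0000) → pose (-3.6596, -4.1555, 2.8326)

(-3.6596, -4.1555, 2.8326)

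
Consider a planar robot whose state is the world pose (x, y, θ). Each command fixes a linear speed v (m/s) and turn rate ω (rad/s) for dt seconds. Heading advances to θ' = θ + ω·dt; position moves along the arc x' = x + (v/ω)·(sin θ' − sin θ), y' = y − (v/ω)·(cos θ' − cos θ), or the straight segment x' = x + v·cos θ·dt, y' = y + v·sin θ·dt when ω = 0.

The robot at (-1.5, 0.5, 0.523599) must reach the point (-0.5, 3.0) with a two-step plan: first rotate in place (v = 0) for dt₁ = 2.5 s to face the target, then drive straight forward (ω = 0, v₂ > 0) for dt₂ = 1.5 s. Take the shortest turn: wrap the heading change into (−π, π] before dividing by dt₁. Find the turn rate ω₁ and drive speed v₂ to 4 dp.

ω₁ = 0.2667, v₂ = 1.7951

heading to target = atan2(3−0.5, -0.5−-1.5) = 1.1903
Δθ = wrap(1.1903 − 0.5236) = 0.6667; ω₁ = Δθ/dt₁ = 0.2667
distance = √((-0.5−-1.5)² + (3−0.5)²) = 2.6926; v₂ = distance/dt₂ = 1.7951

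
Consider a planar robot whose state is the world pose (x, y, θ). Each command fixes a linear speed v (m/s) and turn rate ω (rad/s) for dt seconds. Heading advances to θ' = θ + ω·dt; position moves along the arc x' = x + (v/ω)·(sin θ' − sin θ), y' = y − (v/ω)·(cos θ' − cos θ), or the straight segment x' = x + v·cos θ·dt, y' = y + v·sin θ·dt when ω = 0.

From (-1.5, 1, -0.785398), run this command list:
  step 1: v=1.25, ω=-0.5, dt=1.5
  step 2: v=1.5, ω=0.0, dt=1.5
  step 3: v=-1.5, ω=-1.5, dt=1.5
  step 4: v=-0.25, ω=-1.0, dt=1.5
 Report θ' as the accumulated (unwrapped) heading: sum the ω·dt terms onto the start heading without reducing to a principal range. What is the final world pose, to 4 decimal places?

step 1: θ'=-1.5354 (R=-2.5000) → pose (-0.7693, -0.6793, -1.5354)
step 2: θ'=-1.5354 (straight) → pose (-0.6897, -2.9279, -1.5354)
step 3: θ'=-3.7854 (R=1.0000) → pose (0.9099, -2.0927, -3.7854)
step 4: θ'=-5.2854 (R=0.2500) → pose (0.9699, -2.4282, -5.2854)

(0.9699, -2.4282, -5.2854)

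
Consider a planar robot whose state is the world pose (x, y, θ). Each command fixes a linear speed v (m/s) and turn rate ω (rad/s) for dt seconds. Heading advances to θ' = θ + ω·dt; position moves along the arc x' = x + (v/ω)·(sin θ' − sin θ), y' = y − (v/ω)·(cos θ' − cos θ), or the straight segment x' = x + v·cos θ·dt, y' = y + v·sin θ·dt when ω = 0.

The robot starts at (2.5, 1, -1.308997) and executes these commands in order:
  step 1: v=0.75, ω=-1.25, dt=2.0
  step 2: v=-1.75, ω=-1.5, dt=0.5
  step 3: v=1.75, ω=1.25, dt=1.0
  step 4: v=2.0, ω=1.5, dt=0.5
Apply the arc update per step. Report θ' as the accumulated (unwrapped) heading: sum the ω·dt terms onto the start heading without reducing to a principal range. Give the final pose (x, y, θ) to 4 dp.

step 1: θ'=-3.8090 (R=-0.6000) → pose (1.5491, 0.3735, -3.8090)
step 2: θ'=-4.5590 (R=1.1667) → pose (1.9799, -0.3646, -4.5590)
step 3: θ'=-3.3090 (R=1.4000) → pose (0.8296, 0.8019, -3.3090)
step 4: θ'=-2.5590 (R=1.3333) → pose (-0.1261, 0.6006, -2.5590)

(-0.1261, 0.6006, -2.5590)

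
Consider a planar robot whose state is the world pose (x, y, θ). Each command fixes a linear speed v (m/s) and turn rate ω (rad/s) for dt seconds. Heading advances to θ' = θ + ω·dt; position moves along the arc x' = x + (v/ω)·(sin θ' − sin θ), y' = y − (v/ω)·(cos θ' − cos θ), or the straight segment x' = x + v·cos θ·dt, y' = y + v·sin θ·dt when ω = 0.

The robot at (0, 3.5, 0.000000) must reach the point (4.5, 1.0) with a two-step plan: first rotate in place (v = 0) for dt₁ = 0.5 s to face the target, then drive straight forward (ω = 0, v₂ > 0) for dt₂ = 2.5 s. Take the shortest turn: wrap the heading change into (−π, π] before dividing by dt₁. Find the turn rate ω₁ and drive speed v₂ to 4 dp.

heading to target = atan2(1−3.5, 4.5−0) = -0.5071
Δθ = wrap(-0.5071 − 0.0000) = -0.5071; ω₁ = Δθ/dt₁ = -1.0142
distance = √((4.5−0)² + (1−3.5)²) = 5.1478; v₂ = distance/dt₂ = 2.0591

ω₁ = -1.0142, v₂ = 2.0591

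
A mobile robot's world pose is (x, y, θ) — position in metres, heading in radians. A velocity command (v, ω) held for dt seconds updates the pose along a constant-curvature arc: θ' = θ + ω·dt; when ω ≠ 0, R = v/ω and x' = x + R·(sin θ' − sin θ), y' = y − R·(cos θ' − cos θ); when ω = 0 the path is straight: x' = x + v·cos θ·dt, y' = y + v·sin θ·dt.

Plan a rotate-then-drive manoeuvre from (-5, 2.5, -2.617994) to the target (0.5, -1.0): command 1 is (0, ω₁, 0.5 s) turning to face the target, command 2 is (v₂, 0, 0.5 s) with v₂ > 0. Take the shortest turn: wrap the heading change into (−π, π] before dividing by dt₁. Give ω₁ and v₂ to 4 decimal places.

ω₁ = 4.1025, v₂ = 13.0384

heading to target = atan2(-1−2.5, 0.5−-5) = -0.5667
Δθ = wrap(-0.5667 − -2.6180) = 2.0513; ω₁ = Δθ/dt₁ = 4.1025
distance = √((0.5−-5)² + (-1−2.5)²) = 6.5192; v₂ = distance/dt₂ = 13.0384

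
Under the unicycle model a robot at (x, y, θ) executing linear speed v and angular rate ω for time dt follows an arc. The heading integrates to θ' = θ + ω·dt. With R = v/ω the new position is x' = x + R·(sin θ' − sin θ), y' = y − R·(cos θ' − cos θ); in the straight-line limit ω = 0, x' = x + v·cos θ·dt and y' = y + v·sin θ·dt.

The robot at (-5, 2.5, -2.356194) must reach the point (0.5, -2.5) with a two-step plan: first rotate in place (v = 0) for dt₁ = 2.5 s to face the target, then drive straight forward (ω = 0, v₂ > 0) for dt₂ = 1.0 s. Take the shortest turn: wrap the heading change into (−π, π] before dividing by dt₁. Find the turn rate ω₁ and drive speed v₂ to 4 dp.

heading to target = atan2(-2.5−2.5, 0.5−-5) = -0.7378
Δθ = wrap(-0.7378 − -2.3562) = 1.6184; ω₁ = Δθ/dt₁ = 0.6474
distance = √((0.5−-5)² + (-2.5−2.5)²) = 7.4330; v₂ = distance/dt₂ = 7.4330

ω₁ = 0.6474, v₂ = 7.4330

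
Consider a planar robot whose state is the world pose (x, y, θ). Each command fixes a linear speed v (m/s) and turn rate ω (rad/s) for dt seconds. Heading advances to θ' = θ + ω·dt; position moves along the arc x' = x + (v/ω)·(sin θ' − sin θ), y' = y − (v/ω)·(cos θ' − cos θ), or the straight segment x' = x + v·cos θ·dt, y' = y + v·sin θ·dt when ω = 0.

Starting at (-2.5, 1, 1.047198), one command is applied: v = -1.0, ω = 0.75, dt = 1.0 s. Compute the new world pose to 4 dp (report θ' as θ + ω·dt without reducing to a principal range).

θ' = 1.0472 + 0.75·1.0 = 1.7972
R = v/ω = -1.0/0.75 = -1.3333
x' = -2.5 + -1.3333·(sin 1.7972 − sin 1.0472) = -2.6446
y' = 1 − -1.3333·(cos 1.7972 − cos 1.0472) = 0.0340

(-2.6446, 0.0340, 1.7972)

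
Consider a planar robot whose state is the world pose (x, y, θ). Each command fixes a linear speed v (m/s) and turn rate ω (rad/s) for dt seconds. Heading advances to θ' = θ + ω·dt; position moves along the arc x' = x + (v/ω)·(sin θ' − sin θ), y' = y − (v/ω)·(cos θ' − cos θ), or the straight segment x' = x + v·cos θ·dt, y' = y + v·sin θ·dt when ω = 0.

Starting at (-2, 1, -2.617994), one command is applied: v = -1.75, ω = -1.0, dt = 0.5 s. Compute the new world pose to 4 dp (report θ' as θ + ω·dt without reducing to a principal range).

(-1.1663, 1.2340, -3.1180)

θ' = -2.6180 + -1.0·0.5 = -3.1180
R = v/ω = -1.75/-1.0 = 1.7500
x' = -2 + 1.7500·(sin -3.1180 − sin -2.6180) = -1.1663
y' = 1 − 1.7500·(cos -3.1180 − cos -2.6180) = 1.2340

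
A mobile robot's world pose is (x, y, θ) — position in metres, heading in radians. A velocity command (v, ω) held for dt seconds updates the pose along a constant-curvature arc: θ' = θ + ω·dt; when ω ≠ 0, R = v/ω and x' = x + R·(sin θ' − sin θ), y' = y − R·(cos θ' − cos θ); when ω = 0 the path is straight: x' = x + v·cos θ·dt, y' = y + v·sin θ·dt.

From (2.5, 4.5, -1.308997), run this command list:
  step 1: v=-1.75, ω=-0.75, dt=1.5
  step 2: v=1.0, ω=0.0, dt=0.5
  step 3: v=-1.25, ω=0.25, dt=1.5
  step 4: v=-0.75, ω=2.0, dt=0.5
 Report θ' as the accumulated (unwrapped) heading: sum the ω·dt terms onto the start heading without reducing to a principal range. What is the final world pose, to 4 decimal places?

(4.0188, 8.3661, -1.0590)

step 1: θ'=-2.4340 (R=2.3333) → pose (3.2371, 6.8771, -2.4340)
step 2: θ'=-2.4340 (straight) → pose (2.8572, 6.5521, -2.4340)
step 3: θ'=-2.0590 (R=-5.0000) → pose (4.0230, 8.0065, -2.0590)
step 4: θ'=-1.0590 (R=-0.3750) → pose (4.0188, 8.3661, -1.0590)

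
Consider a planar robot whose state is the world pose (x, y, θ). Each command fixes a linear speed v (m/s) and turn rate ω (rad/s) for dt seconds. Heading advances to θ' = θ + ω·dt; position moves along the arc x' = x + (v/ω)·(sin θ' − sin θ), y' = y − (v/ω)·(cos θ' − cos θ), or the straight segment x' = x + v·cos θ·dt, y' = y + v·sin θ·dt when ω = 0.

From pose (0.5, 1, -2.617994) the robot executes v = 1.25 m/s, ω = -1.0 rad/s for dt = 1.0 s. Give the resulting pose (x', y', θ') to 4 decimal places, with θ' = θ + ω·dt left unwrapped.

θ' = -2.6180 + -1.0·1.0 = -3.6180
R = v/ω = 1.25/-1.0 = -1.2500
x' = 0.5 + -1.2500·(sin -3.6180 − sin -2.6180) = -0.6982
y' = 1 − -1.2500·(cos -3.6180 − cos -2.6180) = 0.9717

(-0.6982, 0.9717, -3.6180)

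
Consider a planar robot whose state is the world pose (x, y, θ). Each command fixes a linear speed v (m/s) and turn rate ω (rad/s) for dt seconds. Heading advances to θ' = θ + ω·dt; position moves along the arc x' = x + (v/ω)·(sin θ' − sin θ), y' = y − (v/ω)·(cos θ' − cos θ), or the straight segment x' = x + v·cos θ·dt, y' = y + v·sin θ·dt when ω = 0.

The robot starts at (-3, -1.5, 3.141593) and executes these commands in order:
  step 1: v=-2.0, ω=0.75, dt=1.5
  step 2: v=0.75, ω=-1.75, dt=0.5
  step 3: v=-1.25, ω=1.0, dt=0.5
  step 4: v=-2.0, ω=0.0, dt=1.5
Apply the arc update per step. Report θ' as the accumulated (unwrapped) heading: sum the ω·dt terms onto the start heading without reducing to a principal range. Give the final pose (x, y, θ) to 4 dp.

step 1: θ'=4.2666 (R=-2.6667) → pose (-0.5940, 0.0169, 4.2666)
step 2: θ'=3.3916 (R=-0.4286) → pose (-0.8746, -0.2136, 3.3916)
step 3: θ'=3.8916 (R=-1.2500) → pose (-0.3318, 0.0829, 3.8916)
step 4: θ'=3.8916 (straight) → pose (1.8632, 2.1279, 3.8916)

(1.8632, 2.1279, 3.8916)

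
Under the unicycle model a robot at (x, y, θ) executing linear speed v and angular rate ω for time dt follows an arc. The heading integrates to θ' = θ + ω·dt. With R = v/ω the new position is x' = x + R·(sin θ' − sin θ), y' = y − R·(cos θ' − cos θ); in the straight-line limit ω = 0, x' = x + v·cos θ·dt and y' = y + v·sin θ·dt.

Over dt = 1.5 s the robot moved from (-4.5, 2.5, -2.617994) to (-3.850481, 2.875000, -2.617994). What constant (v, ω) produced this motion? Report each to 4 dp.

Δθ = -2.617994 − -2.617994 = 0.000000
ω = Δθ/dt = 0.000000/1.5 = 0.0000
ω = 0 → v = (Δx·cos θ + Δy·sin θ)/dt = -0.5000

v = -0.5000, ω = 0.0000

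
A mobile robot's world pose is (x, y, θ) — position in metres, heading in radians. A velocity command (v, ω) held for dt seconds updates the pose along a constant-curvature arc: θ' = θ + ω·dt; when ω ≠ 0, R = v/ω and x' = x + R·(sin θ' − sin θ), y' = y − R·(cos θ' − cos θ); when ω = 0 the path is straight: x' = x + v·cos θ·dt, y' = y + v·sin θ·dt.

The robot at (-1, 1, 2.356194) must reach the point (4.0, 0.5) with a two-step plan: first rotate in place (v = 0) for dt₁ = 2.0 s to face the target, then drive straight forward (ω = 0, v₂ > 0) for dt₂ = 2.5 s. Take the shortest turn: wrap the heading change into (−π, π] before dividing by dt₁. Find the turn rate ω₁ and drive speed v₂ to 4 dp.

ω₁ = -1.2279, v₂ = 2.0100

heading to target = atan2(0.5−1, 4−-1) = -0.0997
Δθ = wrap(-0.0997 − 2.3562) = -2.4559; ω₁ = Δθ/dt₁ = -1.2279
distance = √((4−-1)² + (0.5−1)²) = 5.0249; v₂ = distance/dt₂ = 2.0100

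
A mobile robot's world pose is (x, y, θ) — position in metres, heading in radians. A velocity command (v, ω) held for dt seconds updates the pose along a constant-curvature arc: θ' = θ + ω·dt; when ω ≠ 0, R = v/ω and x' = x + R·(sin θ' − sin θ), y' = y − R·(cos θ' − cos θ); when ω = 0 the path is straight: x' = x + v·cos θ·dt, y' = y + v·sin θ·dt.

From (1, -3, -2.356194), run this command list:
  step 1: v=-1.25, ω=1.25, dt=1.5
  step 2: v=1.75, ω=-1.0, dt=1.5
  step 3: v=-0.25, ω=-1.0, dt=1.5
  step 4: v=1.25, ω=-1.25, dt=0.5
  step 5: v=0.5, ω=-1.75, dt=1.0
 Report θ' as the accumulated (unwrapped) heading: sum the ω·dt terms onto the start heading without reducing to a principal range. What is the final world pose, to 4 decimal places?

(1.4907, -2.7240, -5.8562)

step 1: θ'=-0.4812 (R=-1.0000) → pose (0.7557, -1.4065, -0.4812)
step 2: θ'=-1.9812 (R=-1.7500) → pose (1.5504, -3.6559, -1.9812)
step 3: θ'=-3.4812 (R=0.2500) → pose (1.8630, -3.5200, -3.4812)
step 4: θ'=-4.1062 (R=-1.0000) → pose (1.3743, -3.1468, -4.1062)
step 5: θ'=-5.8562 (R=-0.2857) → pose (1.4907, -2.7240, -5.8562)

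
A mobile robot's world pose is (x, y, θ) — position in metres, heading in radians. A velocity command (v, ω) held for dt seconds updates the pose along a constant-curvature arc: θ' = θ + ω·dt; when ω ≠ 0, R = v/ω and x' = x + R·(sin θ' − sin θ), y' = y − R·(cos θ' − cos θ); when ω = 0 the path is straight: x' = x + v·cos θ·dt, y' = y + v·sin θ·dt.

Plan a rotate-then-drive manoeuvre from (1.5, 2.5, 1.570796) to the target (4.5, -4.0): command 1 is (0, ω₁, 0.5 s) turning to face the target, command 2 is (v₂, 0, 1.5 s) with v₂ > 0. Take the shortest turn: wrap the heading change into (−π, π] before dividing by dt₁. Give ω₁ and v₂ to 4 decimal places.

ω₁ = -5.4184, v₂ = 4.7726

heading to target = atan2(-4−2.5, 4.5−1.5) = -1.1384
Δθ = wrap(-1.1384 − 1.5708) = -2.7092; ω₁ = Δθ/dt₁ = -5.4184
distance = √((4.5−1.5)² + (-4−2.5)²) = 7.1589; v₂ = distance/dt₂ = 4.7726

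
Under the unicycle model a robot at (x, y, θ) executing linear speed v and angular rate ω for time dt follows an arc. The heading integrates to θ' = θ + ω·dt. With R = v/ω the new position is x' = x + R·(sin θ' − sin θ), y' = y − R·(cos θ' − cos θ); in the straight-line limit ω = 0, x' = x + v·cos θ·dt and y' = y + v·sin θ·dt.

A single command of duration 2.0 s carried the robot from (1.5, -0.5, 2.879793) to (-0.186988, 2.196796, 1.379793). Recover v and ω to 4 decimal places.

Δθ = 1.379793 − 2.879793 = -1.500000
ω = Δθ/dt = -1.500000/2.0 = -0.7500
R = −Δy/(cos θ' − cos θ) = -2.3333
v = R·ω = -2.3333·-0.7500 = 1.7500

v = 1.7500, ω = -0.7500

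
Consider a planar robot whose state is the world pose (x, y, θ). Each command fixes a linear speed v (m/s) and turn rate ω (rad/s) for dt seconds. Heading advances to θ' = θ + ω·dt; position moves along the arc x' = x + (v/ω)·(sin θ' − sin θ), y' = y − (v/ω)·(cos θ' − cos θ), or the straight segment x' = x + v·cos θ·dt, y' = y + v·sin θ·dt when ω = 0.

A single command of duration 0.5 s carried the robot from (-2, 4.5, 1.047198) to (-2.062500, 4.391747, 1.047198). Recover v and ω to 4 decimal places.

Δθ = 1.047198 − 1.047198 = 0.000000
ω = Δθ/dt = 0.000000/0.5 = 0.0000
ω = 0 → v = (Δx·cos θ + Δy·sin θ)/dt = -0.2500

v = -0.2500, ω = 0.0000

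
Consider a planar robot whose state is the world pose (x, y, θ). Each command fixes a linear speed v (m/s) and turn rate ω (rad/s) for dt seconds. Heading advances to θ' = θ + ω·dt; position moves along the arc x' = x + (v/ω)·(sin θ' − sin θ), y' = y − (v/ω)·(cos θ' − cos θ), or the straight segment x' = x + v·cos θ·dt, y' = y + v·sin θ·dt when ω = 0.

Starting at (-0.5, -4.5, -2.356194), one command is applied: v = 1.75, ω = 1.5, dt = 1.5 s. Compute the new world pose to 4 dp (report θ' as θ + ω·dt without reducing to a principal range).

(0.2013, -6.4851, -0.1062)

θ' = -2.3562 + 1.5·1.5 = -0.1062
R = v/ω = 1.75/1.5 = 1.1667
x' = -0.5 + 1.1667·(sin -0.1062 − sin -2.3562) = 0.2013
y' = -4.5 − 1.1667·(cos -0.1062 − cos -2.3562) = -6.4851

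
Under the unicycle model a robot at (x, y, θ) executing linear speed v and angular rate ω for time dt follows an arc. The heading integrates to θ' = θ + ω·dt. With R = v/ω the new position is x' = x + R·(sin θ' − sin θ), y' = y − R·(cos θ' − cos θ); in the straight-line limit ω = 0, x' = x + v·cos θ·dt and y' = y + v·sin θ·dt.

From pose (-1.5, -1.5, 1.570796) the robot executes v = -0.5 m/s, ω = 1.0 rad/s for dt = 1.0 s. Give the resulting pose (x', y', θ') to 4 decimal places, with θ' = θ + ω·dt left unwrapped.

(-1.2702, -1.9207, 2.5708)

θ' = 1.5708 + 1.0·1.0 = 2.5708
R = v/ω = -0.5/1.0 = -0.5000
x' = -1.5 + -0.5000·(sin 2.5708 − sin 1.5708) = -1.2702
y' = -1.5 − -0.5000·(cos 2.5708 − cos 1.5708) = -1.9207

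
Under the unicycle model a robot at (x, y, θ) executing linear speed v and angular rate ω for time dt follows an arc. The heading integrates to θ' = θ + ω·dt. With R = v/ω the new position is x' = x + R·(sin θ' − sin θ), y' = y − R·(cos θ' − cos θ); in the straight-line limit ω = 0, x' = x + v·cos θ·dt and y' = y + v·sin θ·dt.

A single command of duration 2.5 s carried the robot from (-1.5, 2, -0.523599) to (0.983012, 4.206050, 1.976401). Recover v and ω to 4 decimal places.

Δθ = 1.976401 − -0.523599 = 2.500000
ω = Δθ/dt = 2.500000/2.5 = 1.0000
R = Δx/(sin θ' − sin θ) = 1.7500
v = R·ω = 1.7500·1.0000 = 1.7500

v = 1.7500, ω = 1.0000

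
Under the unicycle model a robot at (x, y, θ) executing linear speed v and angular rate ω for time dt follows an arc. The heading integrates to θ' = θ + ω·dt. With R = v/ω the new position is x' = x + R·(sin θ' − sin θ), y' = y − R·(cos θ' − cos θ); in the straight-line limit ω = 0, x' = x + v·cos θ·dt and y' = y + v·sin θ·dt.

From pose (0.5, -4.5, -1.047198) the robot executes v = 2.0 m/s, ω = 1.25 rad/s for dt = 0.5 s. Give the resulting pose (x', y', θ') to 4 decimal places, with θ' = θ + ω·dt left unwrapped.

(1.2300, -5.1595, -0.4222)

θ' = -1.0472 + 1.25·0.5 = -0.4222
R = v/ω = 2.0/1.25 = 1.6000
x' = 0.5 + 1.6000·(sin -0.4222 − sin -1.0472) = 1.2300
y' = -4.5 − 1.6000·(cos -0.4222 − cos -1.0472) = -5.1595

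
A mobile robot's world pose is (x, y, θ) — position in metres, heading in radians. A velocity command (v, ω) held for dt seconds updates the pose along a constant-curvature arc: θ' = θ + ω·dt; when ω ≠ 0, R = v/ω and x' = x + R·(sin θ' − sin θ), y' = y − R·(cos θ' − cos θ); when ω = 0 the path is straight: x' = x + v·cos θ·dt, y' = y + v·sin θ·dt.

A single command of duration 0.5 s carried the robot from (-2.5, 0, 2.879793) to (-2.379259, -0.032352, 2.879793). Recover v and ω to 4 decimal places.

Δθ = 2.879793 − 2.879793 = 0.000000
ω = Δθ/dt = 0.000000/0.5 = 0.0000
ω = 0 → v = (Δx·cos θ + Δy·sin θ)/dt = -0.2500

v = -0.2500, ω = 0.0000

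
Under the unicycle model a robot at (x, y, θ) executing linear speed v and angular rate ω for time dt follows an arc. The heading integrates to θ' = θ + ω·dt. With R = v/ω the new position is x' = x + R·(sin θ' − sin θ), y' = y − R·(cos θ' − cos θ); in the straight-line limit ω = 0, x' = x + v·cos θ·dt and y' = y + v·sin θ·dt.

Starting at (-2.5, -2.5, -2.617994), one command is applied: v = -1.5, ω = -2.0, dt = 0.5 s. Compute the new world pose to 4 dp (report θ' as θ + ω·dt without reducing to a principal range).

θ' = -2.6180 + -2.0·0.5 = -3.6180
R = v/ω = -1.5/-2.0 = 0.7500
x' = -2.5 + 0.7500·(sin -3.6180 − sin -2.6180) = -1.7811
y' = -2.5 − 0.7500·(cos -3.6180 − cos -2.6180) = -2.4830

(-1.7811, -2.4830, -3.6180)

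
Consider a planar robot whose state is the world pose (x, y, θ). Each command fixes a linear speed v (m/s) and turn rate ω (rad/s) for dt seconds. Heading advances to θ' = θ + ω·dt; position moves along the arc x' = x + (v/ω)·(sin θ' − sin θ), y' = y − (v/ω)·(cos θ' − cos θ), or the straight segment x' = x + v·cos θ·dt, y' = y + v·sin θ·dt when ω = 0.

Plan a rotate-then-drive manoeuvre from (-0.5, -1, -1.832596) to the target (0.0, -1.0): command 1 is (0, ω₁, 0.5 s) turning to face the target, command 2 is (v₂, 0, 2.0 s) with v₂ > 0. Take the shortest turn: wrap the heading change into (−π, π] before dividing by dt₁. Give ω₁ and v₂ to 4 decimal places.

ω₁ = 3.6652, v₂ = 0.2500

heading to target = atan2(-1−-1, 0−-0.5) = 0.0000
Δθ = wrap(0.0000 − -1.8326) = 1.8326; ω₁ = Δθ/dt₁ = 3.6652
distance = √((0−-0.5)² + (-1−-1)²) = 0.5000; v₂ = distance/dt₂ = 0.2500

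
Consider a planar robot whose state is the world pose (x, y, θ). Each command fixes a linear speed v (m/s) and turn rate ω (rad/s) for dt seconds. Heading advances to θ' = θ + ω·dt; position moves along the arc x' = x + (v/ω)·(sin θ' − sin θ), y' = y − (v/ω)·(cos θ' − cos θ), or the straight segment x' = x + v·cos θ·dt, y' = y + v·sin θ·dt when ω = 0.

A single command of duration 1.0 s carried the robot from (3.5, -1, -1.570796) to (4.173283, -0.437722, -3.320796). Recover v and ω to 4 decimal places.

v = -1.0000, ω = -1.7500

Δθ = -3.320796 − -1.570796 = -1.750000
ω = Δθ/dt = -1.750000/1.0 = -1.7500
R = Δx/(sin θ' − sin θ) = 0.5714
v = R·ω = 0.5714·-1.7500 = -1.0000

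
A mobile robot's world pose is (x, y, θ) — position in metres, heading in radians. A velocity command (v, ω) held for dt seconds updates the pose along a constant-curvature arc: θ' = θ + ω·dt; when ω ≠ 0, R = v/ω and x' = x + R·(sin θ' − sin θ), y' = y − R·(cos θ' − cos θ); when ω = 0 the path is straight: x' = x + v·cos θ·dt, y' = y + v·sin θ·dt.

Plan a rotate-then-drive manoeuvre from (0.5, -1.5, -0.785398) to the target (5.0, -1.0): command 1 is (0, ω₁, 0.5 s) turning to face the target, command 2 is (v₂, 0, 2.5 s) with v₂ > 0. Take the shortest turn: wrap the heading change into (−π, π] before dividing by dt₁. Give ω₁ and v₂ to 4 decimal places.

ω₁ = 1.7921, v₂ = 1.8111

heading to target = atan2(-1−-1.5, 5−0.5) = 0.1107
Δθ = wrap(0.1107 − -0.7854) = 0.8961; ω₁ = Δθ/dt₁ = 1.7921
distance = √((5−0.5)² + (-1−-1.5)²) = 4.5277; v₂ = distance/dt₂ = 1.8111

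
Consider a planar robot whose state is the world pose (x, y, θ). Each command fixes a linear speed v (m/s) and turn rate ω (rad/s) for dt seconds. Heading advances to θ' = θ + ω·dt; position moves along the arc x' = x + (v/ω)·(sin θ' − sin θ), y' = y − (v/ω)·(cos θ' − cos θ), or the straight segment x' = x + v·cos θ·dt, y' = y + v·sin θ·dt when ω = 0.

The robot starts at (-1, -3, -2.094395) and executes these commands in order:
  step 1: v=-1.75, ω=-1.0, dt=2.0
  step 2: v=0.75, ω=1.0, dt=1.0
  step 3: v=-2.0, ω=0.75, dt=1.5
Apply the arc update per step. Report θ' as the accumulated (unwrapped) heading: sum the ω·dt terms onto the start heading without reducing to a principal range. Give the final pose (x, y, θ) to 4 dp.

step 1: θ'=-4.0944 (R=1.7500) → pose (1.9419, -2.8610, -4.0944)
step 2: θ'=-3.0944 (R=0.7500) → pose (1.2952, -2.5464, -3.0944)
step 3: θ'=-1.9694 (R=-2.6667) → pose (3.6270, -0.9177, -1.9694)

(3.6270, -0.9177, -1.9694)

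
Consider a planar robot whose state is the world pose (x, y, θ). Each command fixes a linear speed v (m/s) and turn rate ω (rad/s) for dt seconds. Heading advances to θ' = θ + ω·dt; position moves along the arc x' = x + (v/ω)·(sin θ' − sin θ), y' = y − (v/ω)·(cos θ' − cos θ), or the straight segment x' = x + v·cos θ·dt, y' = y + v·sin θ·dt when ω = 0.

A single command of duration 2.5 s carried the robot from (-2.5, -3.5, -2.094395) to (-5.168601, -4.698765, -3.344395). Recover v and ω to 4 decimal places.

v = 1.2500, ω = -0.5000

Δθ = -3.344395 − -2.094395 = -1.250000
ω = Δθ/dt = -1.250000/2.5 = -0.5000
R = Δx/(sin θ' − sin θ) = -2.5000
v = R·ω = -2.5000·-0.5000 = 1.2500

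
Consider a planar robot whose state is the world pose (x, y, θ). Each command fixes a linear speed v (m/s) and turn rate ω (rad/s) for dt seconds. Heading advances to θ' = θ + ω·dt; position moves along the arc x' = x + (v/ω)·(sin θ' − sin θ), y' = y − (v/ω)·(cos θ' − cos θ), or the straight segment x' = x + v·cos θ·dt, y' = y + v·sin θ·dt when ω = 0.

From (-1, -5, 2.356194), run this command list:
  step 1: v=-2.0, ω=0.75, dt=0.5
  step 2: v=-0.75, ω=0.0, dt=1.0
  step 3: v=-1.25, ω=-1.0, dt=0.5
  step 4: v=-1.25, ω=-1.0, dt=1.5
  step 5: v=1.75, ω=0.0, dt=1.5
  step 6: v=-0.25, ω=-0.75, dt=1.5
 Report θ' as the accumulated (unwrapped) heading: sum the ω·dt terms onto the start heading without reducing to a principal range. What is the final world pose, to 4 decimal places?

step 1: θ'=2.7312 (R=-2.6667) → pose (-0.1783, -5.5596, 2.7312)
step 2: θ'=2.7312 (straight) → pose (0.5094, -5.8588, 2.7312)
step 3: θ'=2.2312 (R=1.2500) → pose (0.9979, -6.2383, 2.2312)
step 4: θ'=0.7312 (R=1.2500) → pose (0.8454, -7.9355, 0.7312)
step 5: θ'=0.7312 (straight) → pose (2.7994, -6.1827, 0.7312)
step 6: θ'=-0.3938 (R=0.3333) → pose (2.4489, -6.2423, -0.3938)

(2.4489, -6.2423, -0.3938)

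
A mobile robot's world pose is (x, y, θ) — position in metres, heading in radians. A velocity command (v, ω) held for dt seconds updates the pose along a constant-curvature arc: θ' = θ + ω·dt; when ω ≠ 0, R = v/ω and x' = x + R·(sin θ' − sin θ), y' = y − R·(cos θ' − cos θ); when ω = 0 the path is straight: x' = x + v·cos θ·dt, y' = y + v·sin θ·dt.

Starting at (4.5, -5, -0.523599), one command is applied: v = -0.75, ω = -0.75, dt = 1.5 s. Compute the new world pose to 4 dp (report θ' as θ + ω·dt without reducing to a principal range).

θ' = -0.5236 + -0.75·1.5 = -1.6486
R = v/ω = -0.75/-0.75 = 1.0000
x' = 4.5 + 1.0000·(sin -1.6486 − sin -0.5236) = 4.0030
y' = -5 − 1.0000·(cos -1.6486 − cos -0.5236) = -4.0563

(4.0030, -4.0563, -1.6486)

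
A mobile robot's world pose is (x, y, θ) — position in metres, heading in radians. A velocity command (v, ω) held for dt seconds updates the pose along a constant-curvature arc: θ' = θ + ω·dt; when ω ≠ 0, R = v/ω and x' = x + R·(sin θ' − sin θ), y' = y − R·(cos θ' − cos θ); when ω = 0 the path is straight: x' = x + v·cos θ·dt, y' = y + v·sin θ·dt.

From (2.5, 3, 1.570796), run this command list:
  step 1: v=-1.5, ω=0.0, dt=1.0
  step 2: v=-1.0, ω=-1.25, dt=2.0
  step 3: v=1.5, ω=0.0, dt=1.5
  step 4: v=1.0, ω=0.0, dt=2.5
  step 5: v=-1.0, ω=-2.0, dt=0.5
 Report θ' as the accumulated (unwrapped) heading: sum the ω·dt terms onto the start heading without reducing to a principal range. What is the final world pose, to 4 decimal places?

(3.8342, -2.3096, -1.9292)

step 1: θ'=1.5708 (straight) → pose (2.5000, 1.5000, 1.5708)
step 2: θ'=-0.9292 (R=0.8000) → pose (1.0591, 1.0212, -0.9292)
step 3: θ'=-0.9292 (straight) → pose (2.4056, -0.7814, -0.9292)
step 4: θ'=-0.9292 (straight) → pose (3.9018, -2.7842, -0.9292)
step 5: θ'=-1.9292 (R=0.5000) → pose (3.8342, -2.3096, -1.9292)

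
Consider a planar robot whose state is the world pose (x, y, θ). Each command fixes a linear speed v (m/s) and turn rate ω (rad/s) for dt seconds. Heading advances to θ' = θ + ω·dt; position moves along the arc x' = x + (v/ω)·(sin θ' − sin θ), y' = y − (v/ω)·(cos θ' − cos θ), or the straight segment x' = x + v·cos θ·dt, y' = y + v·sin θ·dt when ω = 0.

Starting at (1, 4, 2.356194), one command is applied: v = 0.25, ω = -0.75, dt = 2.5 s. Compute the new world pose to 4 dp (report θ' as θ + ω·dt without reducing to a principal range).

θ' = 2.3562 + -0.75·2.5 = 0.4812
R = v/ω = 0.25/-0.75 = -0.3333
x' = 1 + -0.3333·(sin 0.4812 − sin 2.3562) = 1.0814
y' = 4 − -0.3333·(cos 0.4812 − cos 2.3562) = 4.5312

(1.0814, 4.5312, 0.4812)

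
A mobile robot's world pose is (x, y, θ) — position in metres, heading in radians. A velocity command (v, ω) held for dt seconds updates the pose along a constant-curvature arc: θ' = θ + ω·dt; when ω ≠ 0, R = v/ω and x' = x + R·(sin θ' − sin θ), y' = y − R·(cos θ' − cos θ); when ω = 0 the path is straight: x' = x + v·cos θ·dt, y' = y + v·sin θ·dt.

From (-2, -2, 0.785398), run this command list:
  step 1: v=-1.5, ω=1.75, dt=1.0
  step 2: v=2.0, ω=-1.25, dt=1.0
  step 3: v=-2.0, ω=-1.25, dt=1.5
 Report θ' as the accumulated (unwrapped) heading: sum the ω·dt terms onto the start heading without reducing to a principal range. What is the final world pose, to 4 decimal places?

(-4.9309, -2.4245, -0.5896)

step 1: θ'=2.5354 (R=-0.8571) → pose (-1.8823, -3.3105, 2.5354)
step 2: θ'=1.2854 (R=-1.6000) → pose (-2.5059, -1.5451, 1.2854)
step 3: θ'=-0.5896 (R=1.6000) → pose (-4.9309, -2.4245, -0.5896)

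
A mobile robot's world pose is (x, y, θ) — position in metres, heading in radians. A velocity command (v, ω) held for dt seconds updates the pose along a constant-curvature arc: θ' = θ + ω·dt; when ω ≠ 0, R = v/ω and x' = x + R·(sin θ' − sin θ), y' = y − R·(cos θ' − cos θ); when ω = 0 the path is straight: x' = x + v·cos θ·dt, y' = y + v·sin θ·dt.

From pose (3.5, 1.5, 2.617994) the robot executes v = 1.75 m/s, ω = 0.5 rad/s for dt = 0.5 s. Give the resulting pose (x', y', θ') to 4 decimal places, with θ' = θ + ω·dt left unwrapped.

(2.6957, 1.8387, 2.8680)

θ' = 2.6180 + 0.5·0.5 = 2.8680
R = v/ω = 1.75/0.5 = 3.5000
x' = 3.5 + 3.5000·(sin 2.8680 − sin 2.6180) = 2.6957
y' = 1.5 − 3.5000·(cos 2.8680 − cos 2.6180) = 1.8387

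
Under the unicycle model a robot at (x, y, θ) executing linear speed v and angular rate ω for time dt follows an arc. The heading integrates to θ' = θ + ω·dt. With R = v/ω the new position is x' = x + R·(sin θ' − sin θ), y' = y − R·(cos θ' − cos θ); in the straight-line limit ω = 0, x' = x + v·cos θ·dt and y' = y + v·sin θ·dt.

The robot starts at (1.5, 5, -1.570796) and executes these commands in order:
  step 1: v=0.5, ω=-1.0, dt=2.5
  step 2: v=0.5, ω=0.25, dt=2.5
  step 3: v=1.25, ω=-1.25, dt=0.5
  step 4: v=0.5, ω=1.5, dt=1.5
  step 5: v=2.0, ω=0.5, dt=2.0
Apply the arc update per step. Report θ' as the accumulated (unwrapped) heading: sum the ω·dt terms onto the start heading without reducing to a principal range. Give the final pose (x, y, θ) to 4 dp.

(-0.5465, 1.9344, -0.8208)

step 1: θ'=-4.0708 (R=-0.5000) → pose (0.5994, 4.7008, -4.0708)
step 2: θ'=-3.4458 (R=2.0000) → pose (-0.4038, 5.4120, -3.4458)
step 3: θ'=-4.0708 (R=-1.0000) → pose (-0.9054, 5.7676, -4.0708)
step 4: θ'=-1.8208 (R=0.3333) → pose (-1.4954, 5.6506, -1.8208)
step 5: θ'=-0.8208 (R=4.0000) → pose (-0.5465, 1.9344, -0.8208)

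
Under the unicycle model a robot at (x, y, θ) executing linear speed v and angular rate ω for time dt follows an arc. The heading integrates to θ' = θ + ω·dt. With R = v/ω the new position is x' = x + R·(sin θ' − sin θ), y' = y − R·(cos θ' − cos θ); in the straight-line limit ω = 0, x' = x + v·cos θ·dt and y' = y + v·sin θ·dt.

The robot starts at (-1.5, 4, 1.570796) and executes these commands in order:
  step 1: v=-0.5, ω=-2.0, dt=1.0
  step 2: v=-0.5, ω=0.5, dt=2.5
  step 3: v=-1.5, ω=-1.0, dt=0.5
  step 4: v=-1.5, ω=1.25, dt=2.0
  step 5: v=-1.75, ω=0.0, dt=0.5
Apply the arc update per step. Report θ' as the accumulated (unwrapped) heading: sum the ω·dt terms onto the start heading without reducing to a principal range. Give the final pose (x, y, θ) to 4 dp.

(-2.7961, 0.5905, 2.8208)

step 1: θ'=-0.4292 (R=0.2500) → pose (-1.8540, 3.7727, -0.4292)
step 2: θ'=0.8208 (R=-1.0000) → pose (-3.0019, 3.5450, 0.8208)
step 3: θ'=0.3208 (R=1.5000) → pose (-3.6264, 3.1440, 0.3208)
step 4: θ'=2.8208 (R=-1.2000) → pose (-3.6264, 0.8664, 2.8208)
step 5: θ'=2.8208 (straight) → pose (-2.7961, 0.5905, 2.8208)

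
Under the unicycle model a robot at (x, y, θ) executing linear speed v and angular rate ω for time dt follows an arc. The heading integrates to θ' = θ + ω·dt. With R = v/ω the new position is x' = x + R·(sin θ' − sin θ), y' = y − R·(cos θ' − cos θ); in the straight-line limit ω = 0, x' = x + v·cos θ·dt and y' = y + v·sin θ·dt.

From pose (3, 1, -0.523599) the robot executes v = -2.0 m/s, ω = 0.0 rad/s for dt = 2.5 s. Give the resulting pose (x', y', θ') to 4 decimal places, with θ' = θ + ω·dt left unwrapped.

(-1.3301, 3.5000, -0.5236)

θ' = -0.5236 + 0.0·2.5 = -0.5236
ω = 0 → straight: x' = 3 + -2.0·cos(-0.5236)·2.5 = -1.3301
y' = 1 + -2.0·sin(-0.5236)·2.5 = 3.5000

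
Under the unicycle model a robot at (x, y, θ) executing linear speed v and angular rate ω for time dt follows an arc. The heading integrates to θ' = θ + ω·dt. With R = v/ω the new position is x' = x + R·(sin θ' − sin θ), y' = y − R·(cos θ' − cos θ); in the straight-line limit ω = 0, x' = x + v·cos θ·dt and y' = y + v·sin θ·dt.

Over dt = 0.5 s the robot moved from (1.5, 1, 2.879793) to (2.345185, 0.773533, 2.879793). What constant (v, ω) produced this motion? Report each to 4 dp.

Δθ = 2.879793 − 2.879793 = 0.000000
ω = Δθ/dt = 0.000000/0.5 = 0.0000
ω = 0 → v = (Δx·cos θ + Δy·sin θ)/dt = -1.7500

v = -1.7500, ω = 0.0000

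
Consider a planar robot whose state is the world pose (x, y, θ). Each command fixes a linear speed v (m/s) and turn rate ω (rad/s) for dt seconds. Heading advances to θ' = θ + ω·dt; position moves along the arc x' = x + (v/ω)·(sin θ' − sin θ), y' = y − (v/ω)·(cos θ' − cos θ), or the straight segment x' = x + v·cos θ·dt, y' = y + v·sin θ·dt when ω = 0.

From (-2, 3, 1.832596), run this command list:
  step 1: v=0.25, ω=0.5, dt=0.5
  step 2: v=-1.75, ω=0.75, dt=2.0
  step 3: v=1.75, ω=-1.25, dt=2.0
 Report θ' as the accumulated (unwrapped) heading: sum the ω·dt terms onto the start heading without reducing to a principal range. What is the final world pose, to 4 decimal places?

(-0.8507, 4.0708, 1.0826)

step 1: θ'=2.0826 (R=0.5000) → pose (-2.0470, 3.1155, 2.0826)
step 2: θ'=3.5826 (R=-2.3333) → pose (0.9833, 2.1481, 3.5826)
step 3: θ'=1.0826 (R=-1.4000) → pose (-0.8507, 4.0708, 1.0826)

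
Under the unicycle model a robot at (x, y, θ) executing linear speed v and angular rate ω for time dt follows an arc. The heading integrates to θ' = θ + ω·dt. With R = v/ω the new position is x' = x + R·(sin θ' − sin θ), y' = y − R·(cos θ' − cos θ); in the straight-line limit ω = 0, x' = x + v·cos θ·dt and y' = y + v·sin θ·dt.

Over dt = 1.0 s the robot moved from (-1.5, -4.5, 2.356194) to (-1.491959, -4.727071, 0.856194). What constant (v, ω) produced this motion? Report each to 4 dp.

Δθ = 0.856194 − 2.356194 = -1.500000
ω = Δθ/dt = -1.500000/1.0 = -1.5000
R = −Δy/(cos θ' − cos θ) = 0.1667
v = R·ω = 0.1667·-1.5000 = -0.2500

v = -0.2500, ω = -1.5000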